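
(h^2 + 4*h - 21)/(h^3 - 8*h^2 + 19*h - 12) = (h + 7)/(h^2 - 5*h + 4)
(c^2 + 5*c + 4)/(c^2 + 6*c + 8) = (c + 1)/(c + 2)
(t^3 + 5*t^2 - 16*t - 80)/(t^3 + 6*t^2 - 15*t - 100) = (t + 4)/(t + 5)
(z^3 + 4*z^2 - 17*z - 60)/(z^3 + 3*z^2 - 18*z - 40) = (z + 3)/(z + 2)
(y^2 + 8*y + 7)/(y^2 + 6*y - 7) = (y + 1)/(y - 1)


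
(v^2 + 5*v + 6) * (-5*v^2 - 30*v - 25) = -5*v^4 - 55*v^3 - 205*v^2 - 305*v - 150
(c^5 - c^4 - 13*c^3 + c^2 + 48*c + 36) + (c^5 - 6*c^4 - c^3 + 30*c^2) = 2*c^5 - 7*c^4 - 14*c^3 + 31*c^2 + 48*c + 36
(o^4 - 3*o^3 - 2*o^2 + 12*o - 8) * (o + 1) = o^5 - 2*o^4 - 5*o^3 + 10*o^2 + 4*o - 8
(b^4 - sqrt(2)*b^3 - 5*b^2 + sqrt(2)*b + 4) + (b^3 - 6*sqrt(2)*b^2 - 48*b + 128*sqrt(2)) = b^4 - sqrt(2)*b^3 + b^3 - 6*sqrt(2)*b^2 - 5*b^2 - 48*b + sqrt(2)*b + 4 + 128*sqrt(2)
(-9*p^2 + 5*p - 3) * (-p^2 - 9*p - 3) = 9*p^4 + 76*p^3 - 15*p^2 + 12*p + 9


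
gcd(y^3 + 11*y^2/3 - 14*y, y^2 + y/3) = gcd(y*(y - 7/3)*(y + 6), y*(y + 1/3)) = y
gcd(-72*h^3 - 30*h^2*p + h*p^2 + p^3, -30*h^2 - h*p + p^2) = -6*h + p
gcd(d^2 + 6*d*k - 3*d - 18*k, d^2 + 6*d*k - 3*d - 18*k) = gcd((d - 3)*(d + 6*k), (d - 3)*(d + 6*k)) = d^2 + 6*d*k - 3*d - 18*k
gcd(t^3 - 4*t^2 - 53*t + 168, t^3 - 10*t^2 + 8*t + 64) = t - 8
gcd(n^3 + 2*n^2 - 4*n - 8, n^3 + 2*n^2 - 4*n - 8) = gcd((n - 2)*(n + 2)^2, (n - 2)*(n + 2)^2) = n^3 + 2*n^2 - 4*n - 8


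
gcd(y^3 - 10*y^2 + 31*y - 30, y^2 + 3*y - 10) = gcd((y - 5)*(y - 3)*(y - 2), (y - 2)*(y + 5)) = y - 2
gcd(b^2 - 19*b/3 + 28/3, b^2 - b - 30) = 1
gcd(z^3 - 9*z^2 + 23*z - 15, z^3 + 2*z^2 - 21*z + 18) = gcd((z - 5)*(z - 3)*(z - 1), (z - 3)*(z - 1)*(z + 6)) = z^2 - 4*z + 3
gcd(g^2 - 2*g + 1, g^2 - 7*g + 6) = g - 1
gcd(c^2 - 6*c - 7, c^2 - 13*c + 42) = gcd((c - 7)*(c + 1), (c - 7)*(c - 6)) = c - 7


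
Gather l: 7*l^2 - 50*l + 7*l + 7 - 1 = 7*l^2 - 43*l + 6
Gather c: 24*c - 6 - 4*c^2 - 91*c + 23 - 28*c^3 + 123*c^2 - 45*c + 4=-28*c^3 + 119*c^2 - 112*c + 21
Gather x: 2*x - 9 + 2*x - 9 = 4*x - 18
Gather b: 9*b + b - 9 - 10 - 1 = 10*b - 20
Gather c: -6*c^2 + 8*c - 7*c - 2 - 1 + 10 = -6*c^2 + c + 7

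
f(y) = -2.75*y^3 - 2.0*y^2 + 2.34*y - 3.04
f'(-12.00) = -1137.66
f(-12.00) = 4432.88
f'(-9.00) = -629.91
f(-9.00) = 1818.65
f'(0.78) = -5.80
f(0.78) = -3.74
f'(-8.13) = -510.44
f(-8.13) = 1323.50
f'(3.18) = -93.81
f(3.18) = -104.26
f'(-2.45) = -37.38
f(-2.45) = 19.66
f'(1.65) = -26.72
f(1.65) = -16.98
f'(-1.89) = -19.57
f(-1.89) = 3.96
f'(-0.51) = 2.23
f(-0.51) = -4.39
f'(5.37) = -257.04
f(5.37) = -474.00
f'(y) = -8.25*y^2 - 4.0*y + 2.34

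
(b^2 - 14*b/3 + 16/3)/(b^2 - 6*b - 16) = (-3*b^2 + 14*b - 16)/(3*(-b^2 + 6*b + 16))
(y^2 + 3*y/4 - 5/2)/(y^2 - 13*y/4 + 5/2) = (y + 2)/(y - 2)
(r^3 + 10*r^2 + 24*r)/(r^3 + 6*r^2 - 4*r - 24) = r*(r + 4)/(r^2 - 4)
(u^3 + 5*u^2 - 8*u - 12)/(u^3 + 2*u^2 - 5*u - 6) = (u + 6)/(u + 3)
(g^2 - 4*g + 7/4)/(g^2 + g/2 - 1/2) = (g - 7/2)/(g + 1)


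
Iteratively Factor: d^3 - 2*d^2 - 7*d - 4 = (d + 1)*(d^2 - 3*d - 4) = (d + 1)^2*(d - 4)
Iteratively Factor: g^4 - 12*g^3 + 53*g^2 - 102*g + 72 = (g - 3)*(g^3 - 9*g^2 + 26*g - 24) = (g - 3)*(g - 2)*(g^2 - 7*g + 12) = (g - 3)^2*(g - 2)*(g - 4)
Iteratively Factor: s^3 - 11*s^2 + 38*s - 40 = (s - 4)*(s^2 - 7*s + 10) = (s - 4)*(s - 2)*(s - 5)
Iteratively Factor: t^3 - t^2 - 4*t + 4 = (t - 2)*(t^2 + t - 2) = (t - 2)*(t - 1)*(t + 2)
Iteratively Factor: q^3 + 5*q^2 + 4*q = (q + 4)*(q^2 + q) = (q + 1)*(q + 4)*(q)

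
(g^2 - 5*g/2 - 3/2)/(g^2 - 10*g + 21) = (g + 1/2)/(g - 7)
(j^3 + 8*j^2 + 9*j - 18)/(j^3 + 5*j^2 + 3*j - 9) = (j + 6)/(j + 3)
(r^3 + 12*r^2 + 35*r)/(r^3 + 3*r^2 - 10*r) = (r + 7)/(r - 2)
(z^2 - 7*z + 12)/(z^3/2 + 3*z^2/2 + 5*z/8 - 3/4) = 8*(z^2 - 7*z + 12)/(4*z^3 + 12*z^2 + 5*z - 6)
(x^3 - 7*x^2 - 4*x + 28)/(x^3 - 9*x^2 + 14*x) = (x + 2)/x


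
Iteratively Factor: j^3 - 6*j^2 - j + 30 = (j + 2)*(j^2 - 8*j + 15) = (j - 5)*(j + 2)*(j - 3)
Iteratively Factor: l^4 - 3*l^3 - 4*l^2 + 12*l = (l)*(l^3 - 3*l^2 - 4*l + 12) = l*(l + 2)*(l^2 - 5*l + 6) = l*(l - 3)*(l + 2)*(l - 2)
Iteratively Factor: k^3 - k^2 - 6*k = (k - 3)*(k^2 + 2*k) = (k - 3)*(k + 2)*(k)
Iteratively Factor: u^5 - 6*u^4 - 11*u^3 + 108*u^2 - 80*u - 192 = (u + 1)*(u^4 - 7*u^3 - 4*u^2 + 112*u - 192) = (u - 4)*(u + 1)*(u^3 - 3*u^2 - 16*u + 48) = (u - 4)*(u + 1)*(u + 4)*(u^2 - 7*u + 12) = (u - 4)^2*(u + 1)*(u + 4)*(u - 3)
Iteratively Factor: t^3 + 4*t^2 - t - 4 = (t + 4)*(t^2 - 1) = (t - 1)*(t + 4)*(t + 1)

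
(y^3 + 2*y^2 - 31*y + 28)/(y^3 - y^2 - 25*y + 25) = (y^2 + 3*y - 28)/(y^2 - 25)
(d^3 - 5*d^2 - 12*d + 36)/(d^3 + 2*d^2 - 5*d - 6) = (d - 6)/(d + 1)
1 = 1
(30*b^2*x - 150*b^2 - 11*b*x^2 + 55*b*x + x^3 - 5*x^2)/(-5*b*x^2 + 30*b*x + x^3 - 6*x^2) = (-6*b*x + 30*b + x^2 - 5*x)/(x*(x - 6))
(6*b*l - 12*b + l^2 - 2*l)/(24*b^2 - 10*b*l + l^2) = (6*b*l - 12*b + l^2 - 2*l)/(24*b^2 - 10*b*l + l^2)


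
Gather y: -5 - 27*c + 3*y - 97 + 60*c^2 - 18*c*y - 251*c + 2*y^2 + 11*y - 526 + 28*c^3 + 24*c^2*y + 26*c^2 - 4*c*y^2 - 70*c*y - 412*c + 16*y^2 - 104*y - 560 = 28*c^3 + 86*c^2 - 690*c + y^2*(18 - 4*c) + y*(24*c^2 - 88*c - 90) - 1188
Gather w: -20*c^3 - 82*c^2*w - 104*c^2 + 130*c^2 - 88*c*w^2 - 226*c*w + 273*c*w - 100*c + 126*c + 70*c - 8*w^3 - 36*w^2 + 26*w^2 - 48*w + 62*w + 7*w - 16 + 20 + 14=-20*c^3 + 26*c^2 + 96*c - 8*w^3 + w^2*(-88*c - 10) + w*(-82*c^2 + 47*c + 21) + 18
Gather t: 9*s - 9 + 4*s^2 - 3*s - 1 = 4*s^2 + 6*s - 10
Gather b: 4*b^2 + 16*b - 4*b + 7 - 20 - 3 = 4*b^2 + 12*b - 16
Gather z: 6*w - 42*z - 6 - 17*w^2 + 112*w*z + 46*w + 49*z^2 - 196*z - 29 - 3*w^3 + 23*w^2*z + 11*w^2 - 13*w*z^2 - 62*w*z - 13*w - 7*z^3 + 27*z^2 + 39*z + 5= -3*w^3 - 6*w^2 + 39*w - 7*z^3 + z^2*(76 - 13*w) + z*(23*w^2 + 50*w - 199) - 30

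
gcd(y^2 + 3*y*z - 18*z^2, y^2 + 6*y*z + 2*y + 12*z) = y + 6*z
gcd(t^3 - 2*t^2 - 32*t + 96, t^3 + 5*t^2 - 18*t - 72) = t^2 + 2*t - 24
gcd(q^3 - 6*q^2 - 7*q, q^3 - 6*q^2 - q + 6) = q + 1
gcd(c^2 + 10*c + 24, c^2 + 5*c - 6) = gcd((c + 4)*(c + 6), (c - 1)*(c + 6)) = c + 6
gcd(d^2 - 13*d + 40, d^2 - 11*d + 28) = 1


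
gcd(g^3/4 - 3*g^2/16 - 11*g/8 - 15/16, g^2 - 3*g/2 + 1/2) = 1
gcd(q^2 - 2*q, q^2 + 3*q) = q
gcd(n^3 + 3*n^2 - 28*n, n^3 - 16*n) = n^2 - 4*n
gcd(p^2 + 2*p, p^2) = p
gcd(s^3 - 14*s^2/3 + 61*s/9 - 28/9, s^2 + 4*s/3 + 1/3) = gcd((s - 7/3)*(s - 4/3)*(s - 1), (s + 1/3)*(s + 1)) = 1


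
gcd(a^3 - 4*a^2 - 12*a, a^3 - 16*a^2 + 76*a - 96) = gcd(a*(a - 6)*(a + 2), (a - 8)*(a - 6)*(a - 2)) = a - 6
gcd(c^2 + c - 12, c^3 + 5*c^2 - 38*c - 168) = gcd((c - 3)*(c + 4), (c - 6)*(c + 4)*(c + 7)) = c + 4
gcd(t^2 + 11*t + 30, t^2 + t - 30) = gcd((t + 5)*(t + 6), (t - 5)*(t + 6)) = t + 6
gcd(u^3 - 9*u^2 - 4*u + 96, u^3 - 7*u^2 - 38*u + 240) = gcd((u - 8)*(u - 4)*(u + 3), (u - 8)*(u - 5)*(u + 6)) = u - 8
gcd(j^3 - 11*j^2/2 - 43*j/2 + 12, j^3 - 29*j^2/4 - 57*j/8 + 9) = j - 8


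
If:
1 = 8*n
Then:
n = 1/8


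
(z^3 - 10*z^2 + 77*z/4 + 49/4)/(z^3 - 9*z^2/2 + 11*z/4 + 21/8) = 2*(z - 7)/(2*z - 3)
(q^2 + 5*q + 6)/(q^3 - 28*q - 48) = (q + 3)/(q^2 - 2*q - 24)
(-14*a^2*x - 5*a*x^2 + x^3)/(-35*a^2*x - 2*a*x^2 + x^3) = (2*a + x)/(5*a + x)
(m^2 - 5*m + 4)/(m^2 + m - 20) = (m - 1)/(m + 5)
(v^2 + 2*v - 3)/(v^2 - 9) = (v - 1)/(v - 3)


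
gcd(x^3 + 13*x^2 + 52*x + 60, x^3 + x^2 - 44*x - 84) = x^2 + 8*x + 12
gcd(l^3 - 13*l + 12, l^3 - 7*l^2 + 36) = l - 3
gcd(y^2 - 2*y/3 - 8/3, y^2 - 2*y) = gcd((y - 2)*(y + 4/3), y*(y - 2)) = y - 2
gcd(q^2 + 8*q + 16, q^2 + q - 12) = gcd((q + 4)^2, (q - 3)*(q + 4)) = q + 4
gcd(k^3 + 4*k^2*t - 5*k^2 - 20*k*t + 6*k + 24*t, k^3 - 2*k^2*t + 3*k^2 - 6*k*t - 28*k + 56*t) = 1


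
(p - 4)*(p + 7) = p^2 + 3*p - 28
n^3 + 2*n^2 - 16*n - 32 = (n - 4)*(n + 2)*(n + 4)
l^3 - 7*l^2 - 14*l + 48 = (l - 8)*(l - 2)*(l + 3)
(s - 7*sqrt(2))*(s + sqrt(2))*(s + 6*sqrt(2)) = s^3 - 86*s - 84*sqrt(2)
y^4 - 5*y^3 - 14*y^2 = y^2*(y - 7)*(y + 2)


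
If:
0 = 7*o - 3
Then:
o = 3/7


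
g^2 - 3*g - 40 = (g - 8)*(g + 5)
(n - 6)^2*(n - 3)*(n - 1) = n^4 - 16*n^3 + 87*n^2 - 180*n + 108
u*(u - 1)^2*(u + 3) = u^4 + u^3 - 5*u^2 + 3*u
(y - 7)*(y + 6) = y^2 - y - 42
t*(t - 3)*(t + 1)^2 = t^4 - t^3 - 5*t^2 - 3*t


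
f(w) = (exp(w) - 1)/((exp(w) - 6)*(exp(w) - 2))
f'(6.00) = 0.00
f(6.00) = 0.00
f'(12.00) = 0.00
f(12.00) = 0.00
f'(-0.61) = 0.04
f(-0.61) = -0.06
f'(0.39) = 1.26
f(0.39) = 0.20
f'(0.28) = 0.65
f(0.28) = 0.10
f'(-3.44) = 0.00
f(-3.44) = -0.08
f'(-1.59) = 0.01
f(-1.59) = -0.08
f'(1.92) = -12.58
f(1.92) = 1.47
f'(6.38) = -0.00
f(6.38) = 0.00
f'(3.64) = -0.04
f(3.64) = 0.03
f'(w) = exp(w)/((exp(w) - 6)*(exp(w) - 2)) - (exp(w) - 1)*exp(w)/((exp(w) - 6)*(exp(w) - 2)^2) - (exp(w) - 1)*exp(w)/((exp(w) - 6)^2*(exp(w) - 2))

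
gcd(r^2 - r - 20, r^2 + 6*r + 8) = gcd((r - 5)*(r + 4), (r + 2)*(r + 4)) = r + 4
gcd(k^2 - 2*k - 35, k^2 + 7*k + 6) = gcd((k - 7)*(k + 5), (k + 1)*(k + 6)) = 1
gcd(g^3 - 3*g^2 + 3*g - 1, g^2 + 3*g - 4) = g - 1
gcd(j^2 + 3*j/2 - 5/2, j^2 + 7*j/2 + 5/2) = j + 5/2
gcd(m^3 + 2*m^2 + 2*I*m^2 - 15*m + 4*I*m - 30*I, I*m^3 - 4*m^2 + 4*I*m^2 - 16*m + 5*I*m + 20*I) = 1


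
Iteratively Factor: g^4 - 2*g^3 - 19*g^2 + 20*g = (g - 5)*(g^3 + 3*g^2 - 4*g) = (g - 5)*(g - 1)*(g^2 + 4*g) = g*(g - 5)*(g - 1)*(g + 4)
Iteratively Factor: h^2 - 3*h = (h)*(h - 3)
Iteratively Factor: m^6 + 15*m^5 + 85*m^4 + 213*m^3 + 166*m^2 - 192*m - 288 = (m + 3)*(m^5 + 12*m^4 + 49*m^3 + 66*m^2 - 32*m - 96) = (m + 3)*(m + 4)*(m^4 + 8*m^3 + 17*m^2 - 2*m - 24) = (m + 2)*(m + 3)*(m + 4)*(m^3 + 6*m^2 + 5*m - 12) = (m + 2)*(m + 3)^2*(m + 4)*(m^2 + 3*m - 4) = (m + 2)*(m + 3)^2*(m + 4)^2*(m - 1)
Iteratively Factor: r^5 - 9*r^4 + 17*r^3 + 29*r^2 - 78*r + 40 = (r - 1)*(r^4 - 8*r^3 + 9*r^2 + 38*r - 40) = (r - 5)*(r - 1)*(r^3 - 3*r^2 - 6*r + 8) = (r - 5)*(r - 4)*(r - 1)*(r^2 + r - 2) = (r - 5)*(r - 4)*(r - 1)*(r + 2)*(r - 1)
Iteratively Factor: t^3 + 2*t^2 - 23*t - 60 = (t - 5)*(t^2 + 7*t + 12) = (t - 5)*(t + 3)*(t + 4)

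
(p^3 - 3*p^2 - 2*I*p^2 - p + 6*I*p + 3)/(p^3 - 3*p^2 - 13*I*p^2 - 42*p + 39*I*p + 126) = (p^2 - 2*I*p - 1)/(p^2 - 13*I*p - 42)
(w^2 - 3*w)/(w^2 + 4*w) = (w - 3)/(w + 4)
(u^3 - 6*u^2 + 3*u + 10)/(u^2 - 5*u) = u - 1 - 2/u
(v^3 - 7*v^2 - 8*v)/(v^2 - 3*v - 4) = v*(v - 8)/(v - 4)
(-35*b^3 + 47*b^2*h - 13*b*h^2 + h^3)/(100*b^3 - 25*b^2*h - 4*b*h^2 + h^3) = (-7*b^2 + 8*b*h - h^2)/(20*b^2 - b*h - h^2)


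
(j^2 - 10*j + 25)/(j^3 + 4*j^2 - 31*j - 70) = (j - 5)/(j^2 + 9*j + 14)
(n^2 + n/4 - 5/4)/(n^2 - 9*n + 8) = (n + 5/4)/(n - 8)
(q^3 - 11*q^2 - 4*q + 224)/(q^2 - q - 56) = (q^2 - 3*q - 28)/(q + 7)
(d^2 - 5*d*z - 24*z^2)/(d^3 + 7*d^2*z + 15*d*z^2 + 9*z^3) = (d - 8*z)/(d^2 + 4*d*z + 3*z^2)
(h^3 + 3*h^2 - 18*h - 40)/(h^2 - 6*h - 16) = (h^2 + h - 20)/(h - 8)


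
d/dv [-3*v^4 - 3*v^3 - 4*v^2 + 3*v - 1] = -12*v^3 - 9*v^2 - 8*v + 3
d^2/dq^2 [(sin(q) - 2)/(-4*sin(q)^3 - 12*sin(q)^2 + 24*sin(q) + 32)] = (4*sin(q)^3 + 11*sin(q)^2 - 8*sin(q) - 42)/(4*(sin(q) + 1)^2*(sin(q) + 4)^3)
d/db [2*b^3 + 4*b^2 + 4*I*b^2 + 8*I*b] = 6*b^2 + 8*b*(1 + I) + 8*I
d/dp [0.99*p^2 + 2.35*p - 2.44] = 1.98*p + 2.35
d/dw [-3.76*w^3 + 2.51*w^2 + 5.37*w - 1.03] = -11.28*w^2 + 5.02*w + 5.37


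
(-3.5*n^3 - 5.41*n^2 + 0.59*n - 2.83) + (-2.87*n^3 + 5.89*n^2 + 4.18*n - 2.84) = -6.37*n^3 + 0.48*n^2 + 4.77*n - 5.67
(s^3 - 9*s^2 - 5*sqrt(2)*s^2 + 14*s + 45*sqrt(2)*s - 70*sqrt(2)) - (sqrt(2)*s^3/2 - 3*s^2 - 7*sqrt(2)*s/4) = -sqrt(2)*s^3/2 + s^3 - 5*sqrt(2)*s^2 - 6*s^2 + 14*s + 187*sqrt(2)*s/4 - 70*sqrt(2)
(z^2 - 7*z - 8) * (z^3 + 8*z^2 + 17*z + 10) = z^5 + z^4 - 47*z^3 - 173*z^2 - 206*z - 80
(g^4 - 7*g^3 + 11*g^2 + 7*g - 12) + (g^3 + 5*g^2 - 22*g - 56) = g^4 - 6*g^3 + 16*g^2 - 15*g - 68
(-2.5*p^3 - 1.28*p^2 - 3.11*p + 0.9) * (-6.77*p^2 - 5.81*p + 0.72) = 16.925*p^5 + 23.1906*p^4 + 26.6915*p^3 + 11.0545*p^2 - 7.4682*p + 0.648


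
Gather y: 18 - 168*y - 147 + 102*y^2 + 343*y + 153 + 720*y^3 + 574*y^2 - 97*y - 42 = 720*y^3 + 676*y^2 + 78*y - 18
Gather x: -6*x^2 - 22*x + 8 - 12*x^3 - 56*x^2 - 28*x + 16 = -12*x^3 - 62*x^2 - 50*x + 24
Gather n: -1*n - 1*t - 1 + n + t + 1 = 0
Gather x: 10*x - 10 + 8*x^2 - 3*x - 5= 8*x^2 + 7*x - 15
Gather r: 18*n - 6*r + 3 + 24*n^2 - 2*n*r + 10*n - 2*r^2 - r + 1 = 24*n^2 + 28*n - 2*r^2 + r*(-2*n - 7) + 4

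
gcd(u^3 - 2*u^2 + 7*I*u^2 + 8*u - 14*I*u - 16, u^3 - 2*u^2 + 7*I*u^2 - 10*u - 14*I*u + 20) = u - 2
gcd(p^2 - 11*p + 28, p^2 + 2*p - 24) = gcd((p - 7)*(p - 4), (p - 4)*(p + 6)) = p - 4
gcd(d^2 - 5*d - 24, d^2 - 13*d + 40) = d - 8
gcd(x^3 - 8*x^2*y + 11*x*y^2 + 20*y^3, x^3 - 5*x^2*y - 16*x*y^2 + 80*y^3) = x^2 - 9*x*y + 20*y^2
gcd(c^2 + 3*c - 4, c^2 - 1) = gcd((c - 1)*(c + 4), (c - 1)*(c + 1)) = c - 1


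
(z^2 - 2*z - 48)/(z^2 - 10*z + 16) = (z + 6)/(z - 2)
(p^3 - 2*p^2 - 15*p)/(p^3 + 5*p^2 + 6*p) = (p - 5)/(p + 2)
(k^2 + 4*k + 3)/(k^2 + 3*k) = (k + 1)/k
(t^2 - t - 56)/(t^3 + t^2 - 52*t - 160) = (t + 7)/(t^2 + 9*t + 20)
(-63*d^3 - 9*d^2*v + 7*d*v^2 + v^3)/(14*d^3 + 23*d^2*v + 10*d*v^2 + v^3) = (-9*d^2 + v^2)/(2*d^2 + 3*d*v + v^2)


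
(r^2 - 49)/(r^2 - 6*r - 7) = (r + 7)/(r + 1)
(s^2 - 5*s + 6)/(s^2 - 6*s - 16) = (-s^2 + 5*s - 6)/(-s^2 + 6*s + 16)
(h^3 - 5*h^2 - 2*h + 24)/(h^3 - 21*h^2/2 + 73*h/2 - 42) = 2*(h + 2)/(2*h - 7)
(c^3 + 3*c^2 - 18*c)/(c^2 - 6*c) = (c^2 + 3*c - 18)/(c - 6)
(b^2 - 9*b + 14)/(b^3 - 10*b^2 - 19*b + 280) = (b - 2)/(b^2 - 3*b - 40)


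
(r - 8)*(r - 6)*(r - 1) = r^3 - 15*r^2 + 62*r - 48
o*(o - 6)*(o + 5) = o^3 - o^2 - 30*o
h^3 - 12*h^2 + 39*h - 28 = (h - 7)*(h - 4)*(h - 1)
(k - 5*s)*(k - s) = k^2 - 6*k*s + 5*s^2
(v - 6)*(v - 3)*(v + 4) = v^3 - 5*v^2 - 18*v + 72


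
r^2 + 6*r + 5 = (r + 1)*(r + 5)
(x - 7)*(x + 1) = x^2 - 6*x - 7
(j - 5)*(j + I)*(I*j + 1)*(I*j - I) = -j^4 + 6*j^3 - 6*j^2 + 6*j - 5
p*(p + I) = p^2 + I*p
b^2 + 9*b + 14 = (b + 2)*(b + 7)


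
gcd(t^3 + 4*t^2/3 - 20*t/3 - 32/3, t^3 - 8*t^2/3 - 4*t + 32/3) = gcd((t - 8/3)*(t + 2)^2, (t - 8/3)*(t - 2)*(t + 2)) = t^2 - 2*t/3 - 16/3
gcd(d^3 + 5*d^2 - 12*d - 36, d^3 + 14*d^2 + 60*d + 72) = d^2 + 8*d + 12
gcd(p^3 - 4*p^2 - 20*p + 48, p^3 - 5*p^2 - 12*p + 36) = p^2 - 8*p + 12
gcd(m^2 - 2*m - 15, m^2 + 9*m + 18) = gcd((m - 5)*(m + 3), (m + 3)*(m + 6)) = m + 3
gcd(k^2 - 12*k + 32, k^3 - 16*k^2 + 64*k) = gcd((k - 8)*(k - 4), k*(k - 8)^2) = k - 8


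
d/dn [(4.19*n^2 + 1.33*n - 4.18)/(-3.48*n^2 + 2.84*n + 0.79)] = (16.528*n^2 - 22.4726*n + 12.9219)/(12.1104*n^4 - 19.7664*n^3 + 2.5672*n^2 + 4.4872*n + 0.6241)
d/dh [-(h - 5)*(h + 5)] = -2*h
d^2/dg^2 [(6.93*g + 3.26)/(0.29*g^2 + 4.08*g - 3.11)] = ((0.58*g + 4.08)*(1.16*g + 8.16)*(6.93*g + 3.26) - (12.0582*g + 58.4396)*(0.29*g^2 + 4.08*g - 3.11))/(0.29*g^2 + 4.08*g - 3.11)^3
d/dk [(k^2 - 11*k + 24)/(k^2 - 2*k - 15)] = 3*(3*k^2 - 26*k + 71)/(k^4 - 4*k^3 - 26*k^2 + 60*k + 225)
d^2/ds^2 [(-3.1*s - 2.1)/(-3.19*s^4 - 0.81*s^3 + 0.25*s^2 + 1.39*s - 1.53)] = (378.55092*s^7 + 555.55764*s^6 + 160.15566*s^5 + 65.09598*s^4 - 339.28576*s^3 - 182.49444*s^2 - 4.12218*s + 22.90686)/(32.461759*s^12 + 24.727923*s^11 - 1.353198*s^10 - 45.778746*s^9 + 25.264623*s^8 + 27.78729*s^7 + 15.853871*s^6 - 38.12961*s^5 + 10.904451*s^4 + 6.192818*s^3 + 7.112664*s^2 - 9.761553*s + 3.581577)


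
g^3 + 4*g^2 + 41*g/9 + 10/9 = (g + 1/3)*(g + 5/3)*(g + 2)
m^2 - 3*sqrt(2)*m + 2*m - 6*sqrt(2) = (m + 2)*(m - 3*sqrt(2))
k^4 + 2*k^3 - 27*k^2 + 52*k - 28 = (k - 2)^2*(k - 1)*(k + 7)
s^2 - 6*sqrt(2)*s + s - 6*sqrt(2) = (s + 1)*(s - 6*sqrt(2))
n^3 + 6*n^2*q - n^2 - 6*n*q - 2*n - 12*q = (n - 2)*(n + 1)*(n + 6*q)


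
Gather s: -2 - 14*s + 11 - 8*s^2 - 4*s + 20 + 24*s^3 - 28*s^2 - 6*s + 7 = 24*s^3 - 36*s^2 - 24*s + 36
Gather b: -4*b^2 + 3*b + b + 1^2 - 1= -4*b^2 + 4*b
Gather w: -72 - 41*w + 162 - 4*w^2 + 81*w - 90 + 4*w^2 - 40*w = 0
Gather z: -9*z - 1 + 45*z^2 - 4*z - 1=45*z^2 - 13*z - 2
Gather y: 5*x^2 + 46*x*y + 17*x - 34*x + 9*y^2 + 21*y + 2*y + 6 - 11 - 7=5*x^2 - 17*x + 9*y^2 + y*(46*x + 23) - 12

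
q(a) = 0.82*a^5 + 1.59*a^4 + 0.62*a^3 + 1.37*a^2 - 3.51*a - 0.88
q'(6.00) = 6767.25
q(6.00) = 8598.26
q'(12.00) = 96304.89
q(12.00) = 238238.12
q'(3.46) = 879.29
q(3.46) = 663.56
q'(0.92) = 8.47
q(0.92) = -0.79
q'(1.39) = 36.28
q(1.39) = 8.74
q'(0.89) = 7.46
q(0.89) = -1.03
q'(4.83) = 3001.13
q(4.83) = 3104.83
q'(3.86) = 1310.75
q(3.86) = 1097.29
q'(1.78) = 84.29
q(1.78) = 31.32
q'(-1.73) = 1.11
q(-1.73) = 7.62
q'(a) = 4.1*a^4 + 6.36*a^3 + 1.86*a^2 + 2.74*a - 3.51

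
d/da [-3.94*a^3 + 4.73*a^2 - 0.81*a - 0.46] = -11.82*a^2 + 9.46*a - 0.81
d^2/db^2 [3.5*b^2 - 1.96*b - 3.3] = 7.00000000000000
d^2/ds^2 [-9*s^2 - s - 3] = -18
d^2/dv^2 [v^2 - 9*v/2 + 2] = 2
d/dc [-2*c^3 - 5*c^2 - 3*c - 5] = -6*c^2 - 10*c - 3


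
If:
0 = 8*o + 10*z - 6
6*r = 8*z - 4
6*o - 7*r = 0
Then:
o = 7/101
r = 6/101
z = 55/101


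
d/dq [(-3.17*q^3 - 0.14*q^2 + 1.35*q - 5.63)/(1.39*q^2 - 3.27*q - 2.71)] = (-4.4063*q^4 + 20.7318*q^3 + 24.3534*q^2 + 16.4102*q - 22.0686)/(1.9321*q^4 - 9.0906*q^3 + 3.1591*q^2 + 17.7234*q + 7.3441)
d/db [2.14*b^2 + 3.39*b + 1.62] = 4.28*b + 3.39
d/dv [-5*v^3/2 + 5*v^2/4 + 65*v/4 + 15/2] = -15*v^2/2 + 5*v/2 + 65/4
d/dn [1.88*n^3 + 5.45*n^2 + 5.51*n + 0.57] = 5.64*n^2 + 10.9*n + 5.51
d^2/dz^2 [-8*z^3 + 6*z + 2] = -48*z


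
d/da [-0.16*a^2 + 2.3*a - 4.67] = 2.3 - 0.32*a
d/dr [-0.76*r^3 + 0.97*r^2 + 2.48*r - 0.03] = -2.28*r^2 + 1.94*r + 2.48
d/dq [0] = 0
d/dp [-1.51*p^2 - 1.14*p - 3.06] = -3.02*p - 1.14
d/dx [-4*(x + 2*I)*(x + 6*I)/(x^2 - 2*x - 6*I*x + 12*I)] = (x^2*(8 + 56*I) + x*(-96 - 96*I) + 480 + 288*I)/(x^4 + x^3*(-4 - 12*I) + x^2*(-32 + 48*I) + x*(144 - 48*I) - 144)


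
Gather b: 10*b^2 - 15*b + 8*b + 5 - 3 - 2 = 10*b^2 - 7*b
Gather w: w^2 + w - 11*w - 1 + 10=w^2 - 10*w + 9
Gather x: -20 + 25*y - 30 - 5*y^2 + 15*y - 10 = -5*y^2 + 40*y - 60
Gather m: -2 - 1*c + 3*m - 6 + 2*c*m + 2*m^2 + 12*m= -c + 2*m^2 + m*(2*c + 15) - 8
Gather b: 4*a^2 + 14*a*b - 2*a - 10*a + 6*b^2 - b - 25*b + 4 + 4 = 4*a^2 - 12*a + 6*b^2 + b*(14*a - 26) + 8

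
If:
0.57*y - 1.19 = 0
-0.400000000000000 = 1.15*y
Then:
No Solution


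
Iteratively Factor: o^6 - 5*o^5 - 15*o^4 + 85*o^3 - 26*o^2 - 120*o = (o)*(o^5 - 5*o^4 - 15*o^3 + 85*o^2 - 26*o - 120) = o*(o - 5)*(o^4 - 15*o^2 + 10*o + 24) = o*(o - 5)*(o - 3)*(o^3 + 3*o^2 - 6*o - 8) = o*(o - 5)*(o - 3)*(o + 4)*(o^2 - o - 2) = o*(o - 5)*(o - 3)*(o - 2)*(o + 4)*(o + 1)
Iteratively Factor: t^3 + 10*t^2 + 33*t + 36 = (t + 3)*(t^2 + 7*t + 12) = (t + 3)^2*(t + 4)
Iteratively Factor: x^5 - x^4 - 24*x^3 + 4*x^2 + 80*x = (x + 4)*(x^4 - 5*x^3 - 4*x^2 + 20*x) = x*(x + 4)*(x^3 - 5*x^2 - 4*x + 20) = x*(x - 2)*(x + 4)*(x^2 - 3*x - 10) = x*(x - 2)*(x + 2)*(x + 4)*(x - 5)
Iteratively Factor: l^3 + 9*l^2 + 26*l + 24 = (l + 3)*(l^2 + 6*l + 8) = (l + 3)*(l + 4)*(l + 2)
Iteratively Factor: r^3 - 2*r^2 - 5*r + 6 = (r - 3)*(r^2 + r - 2) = (r - 3)*(r + 2)*(r - 1)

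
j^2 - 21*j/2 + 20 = (j - 8)*(j - 5/2)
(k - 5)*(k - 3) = k^2 - 8*k + 15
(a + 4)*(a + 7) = a^2 + 11*a + 28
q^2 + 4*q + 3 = (q + 1)*(q + 3)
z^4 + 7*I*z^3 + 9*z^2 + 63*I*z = z*(z - 3*I)*(z + 3*I)*(z + 7*I)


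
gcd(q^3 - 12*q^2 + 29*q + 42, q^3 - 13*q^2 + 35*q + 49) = q^2 - 6*q - 7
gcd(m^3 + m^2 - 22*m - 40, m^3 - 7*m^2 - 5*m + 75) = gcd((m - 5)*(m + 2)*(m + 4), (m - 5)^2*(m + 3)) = m - 5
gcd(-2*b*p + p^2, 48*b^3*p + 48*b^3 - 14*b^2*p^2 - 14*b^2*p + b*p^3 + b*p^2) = 1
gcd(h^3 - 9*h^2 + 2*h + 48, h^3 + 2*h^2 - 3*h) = 1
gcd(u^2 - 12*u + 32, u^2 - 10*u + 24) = u - 4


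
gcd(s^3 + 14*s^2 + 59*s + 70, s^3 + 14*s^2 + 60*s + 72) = s + 2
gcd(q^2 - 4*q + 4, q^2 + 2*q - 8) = q - 2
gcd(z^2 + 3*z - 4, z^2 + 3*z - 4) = z^2 + 3*z - 4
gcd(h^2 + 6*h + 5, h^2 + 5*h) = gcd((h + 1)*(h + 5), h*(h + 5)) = h + 5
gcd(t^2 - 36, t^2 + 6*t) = t + 6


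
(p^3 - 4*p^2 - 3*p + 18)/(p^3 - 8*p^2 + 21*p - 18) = (p + 2)/(p - 2)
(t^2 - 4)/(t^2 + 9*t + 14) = (t - 2)/(t + 7)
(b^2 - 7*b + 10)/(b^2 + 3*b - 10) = (b - 5)/(b + 5)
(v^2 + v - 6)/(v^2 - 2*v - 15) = (v - 2)/(v - 5)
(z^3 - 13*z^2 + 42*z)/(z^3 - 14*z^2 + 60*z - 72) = z*(z - 7)/(z^2 - 8*z + 12)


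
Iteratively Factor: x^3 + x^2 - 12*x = (x - 3)*(x^2 + 4*x) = x*(x - 3)*(x + 4)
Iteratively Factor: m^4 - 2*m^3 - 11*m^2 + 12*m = (m)*(m^3 - 2*m^2 - 11*m + 12) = m*(m - 1)*(m^2 - m - 12) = m*(m - 1)*(m + 3)*(m - 4)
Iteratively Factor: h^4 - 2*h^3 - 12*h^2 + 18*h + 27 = (h - 3)*(h^3 + h^2 - 9*h - 9) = (h - 3)*(h + 1)*(h^2 - 9) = (h - 3)*(h + 1)*(h + 3)*(h - 3)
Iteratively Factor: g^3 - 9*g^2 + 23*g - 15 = (g - 1)*(g^2 - 8*g + 15) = (g - 5)*(g - 1)*(g - 3)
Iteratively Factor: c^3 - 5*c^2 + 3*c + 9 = (c - 3)*(c^2 - 2*c - 3) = (c - 3)^2*(c + 1)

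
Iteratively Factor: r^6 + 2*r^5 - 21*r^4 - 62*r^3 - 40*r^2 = (r)*(r^5 + 2*r^4 - 21*r^3 - 62*r^2 - 40*r) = r*(r + 2)*(r^4 - 21*r^2 - 20*r) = r^2*(r + 2)*(r^3 - 21*r - 20) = r^2*(r + 1)*(r + 2)*(r^2 - r - 20) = r^2*(r - 5)*(r + 1)*(r + 2)*(r + 4)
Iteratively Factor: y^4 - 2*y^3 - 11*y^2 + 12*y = (y - 4)*(y^3 + 2*y^2 - 3*y) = y*(y - 4)*(y^2 + 2*y - 3) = y*(y - 4)*(y + 3)*(y - 1)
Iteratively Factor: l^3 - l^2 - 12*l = (l - 4)*(l^2 + 3*l) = l*(l - 4)*(l + 3)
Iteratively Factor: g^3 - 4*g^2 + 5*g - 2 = (g - 1)*(g^2 - 3*g + 2) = (g - 2)*(g - 1)*(g - 1)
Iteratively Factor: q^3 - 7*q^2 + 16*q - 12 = (q - 3)*(q^2 - 4*q + 4) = (q - 3)*(q - 2)*(q - 2)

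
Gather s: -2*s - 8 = -2*s - 8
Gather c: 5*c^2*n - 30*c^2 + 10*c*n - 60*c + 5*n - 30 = c^2*(5*n - 30) + c*(10*n - 60) + 5*n - 30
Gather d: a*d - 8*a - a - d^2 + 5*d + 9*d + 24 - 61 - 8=-9*a - d^2 + d*(a + 14) - 45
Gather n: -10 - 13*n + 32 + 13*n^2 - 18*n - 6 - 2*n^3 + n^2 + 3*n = -2*n^3 + 14*n^2 - 28*n + 16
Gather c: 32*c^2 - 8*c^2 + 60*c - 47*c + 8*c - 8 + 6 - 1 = 24*c^2 + 21*c - 3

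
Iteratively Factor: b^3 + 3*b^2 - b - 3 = (b + 3)*(b^2 - 1) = (b - 1)*(b + 3)*(b + 1)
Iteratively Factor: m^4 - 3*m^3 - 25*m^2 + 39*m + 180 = (m - 5)*(m^3 + 2*m^2 - 15*m - 36) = (m - 5)*(m + 3)*(m^2 - m - 12) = (m - 5)*(m - 4)*(m + 3)*(m + 3)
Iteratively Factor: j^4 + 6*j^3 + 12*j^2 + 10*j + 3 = (j + 1)*(j^3 + 5*j^2 + 7*j + 3) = (j + 1)*(j + 3)*(j^2 + 2*j + 1) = (j + 1)^2*(j + 3)*(j + 1)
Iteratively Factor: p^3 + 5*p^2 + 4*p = (p + 4)*(p^2 + p) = (p + 1)*(p + 4)*(p)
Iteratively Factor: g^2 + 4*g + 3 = (g + 3)*(g + 1)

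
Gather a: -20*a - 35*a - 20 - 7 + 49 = 22 - 55*a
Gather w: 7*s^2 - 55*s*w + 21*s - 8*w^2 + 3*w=7*s^2 + 21*s - 8*w^2 + w*(3 - 55*s)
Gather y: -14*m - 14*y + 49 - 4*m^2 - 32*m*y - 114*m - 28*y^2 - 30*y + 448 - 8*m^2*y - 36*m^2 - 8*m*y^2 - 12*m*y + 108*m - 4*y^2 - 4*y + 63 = -40*m^2 - 20*m + y^2*(-8*m - 32) + y*(-8*m^2 - 44*m - 48) + 560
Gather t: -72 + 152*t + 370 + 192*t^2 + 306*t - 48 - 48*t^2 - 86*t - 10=144*t^2 + 372*t + 240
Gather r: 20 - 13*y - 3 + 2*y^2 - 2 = 2*y^2 - 13*y + 15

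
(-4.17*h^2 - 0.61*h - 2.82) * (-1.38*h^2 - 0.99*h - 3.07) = 5.7546*h^4 + 4.9701*h^3 + 17.2974*h^2 + 4.6645*h + 8.6574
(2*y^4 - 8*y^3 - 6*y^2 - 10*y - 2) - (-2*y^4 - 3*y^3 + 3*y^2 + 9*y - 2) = 4*y^4 - 5*y^3 - 9*y^2 - 19*y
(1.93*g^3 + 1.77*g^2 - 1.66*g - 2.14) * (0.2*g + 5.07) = 0.386*g^4 + 10.1391*g^3 + 8.6419*g^2 - 8.8442*g - 10.8498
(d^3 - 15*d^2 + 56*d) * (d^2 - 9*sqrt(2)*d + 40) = d^5 - 15*d^4 - 9*sqrt(2)*d^4 + 96*d^3 + 135*sqrt(2)*d^3 - 504*sqrt(2)*d^2 - 600*d^2 + 2240*d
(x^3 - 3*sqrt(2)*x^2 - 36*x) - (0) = x^3 - 3*sqrt(2)*x^2 - 36*x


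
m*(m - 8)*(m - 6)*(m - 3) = m^4 - 17*m^3 + 90*m^2 - 144*m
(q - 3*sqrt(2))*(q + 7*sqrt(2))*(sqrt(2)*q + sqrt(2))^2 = 2*q^4 + 4*q^3 + 8*sqrt(2)*q^3 - 82*q^2 + 16*sqrt(2)*q^2 - 168*q + 8*sqrt(2)*q - 84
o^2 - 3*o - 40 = (o - 8)*(o + 5)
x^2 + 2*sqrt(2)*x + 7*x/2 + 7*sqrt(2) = (x + 7/2)*(x + 2*sqrt(2))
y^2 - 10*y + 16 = (y - 8)*(y - 2)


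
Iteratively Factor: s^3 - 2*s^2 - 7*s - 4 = (s + 1)*(s^2 - 3*s - 4) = (s + 1)^2*(s - 4)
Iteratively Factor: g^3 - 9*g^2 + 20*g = (g)*(g^2 - 9*g + 20) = g*(g - 5)*(g - 4)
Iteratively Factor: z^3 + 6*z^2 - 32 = (z + 4)*(z^2 + 2*z - 8) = (z - 2)*(z + 4)*(z + 4)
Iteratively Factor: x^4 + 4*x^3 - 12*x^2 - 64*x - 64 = (x + 2)*(x^3 + 2*x^2 - 16*x - 32) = (x + 2)*(x + 4)*(x^2 - 2*x - 8) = (x - 4)*(x + 2)*(x + 4)*(x + 2)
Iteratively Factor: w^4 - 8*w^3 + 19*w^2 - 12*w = (w - 4)*(w^3 - 4*w^2 + 3*w) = (w - 4)*(w - 1)*(w^2 - 3*w) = w*(w - 4)*(w - 1)*(w - 3)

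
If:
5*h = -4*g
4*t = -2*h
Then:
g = 5*t/2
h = -2*t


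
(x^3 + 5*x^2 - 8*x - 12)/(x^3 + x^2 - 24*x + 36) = (x + 1)/(x - 3)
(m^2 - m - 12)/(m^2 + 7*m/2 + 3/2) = 2*(m - 4)/(2*m + 1)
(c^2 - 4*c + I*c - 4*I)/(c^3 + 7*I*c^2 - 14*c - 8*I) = (c - 4)/(c^2 + 6*I*c - 8)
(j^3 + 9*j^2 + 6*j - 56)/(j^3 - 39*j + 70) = (j + 4)/(j - 5)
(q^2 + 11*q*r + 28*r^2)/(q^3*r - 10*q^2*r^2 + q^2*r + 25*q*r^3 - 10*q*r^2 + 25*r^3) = (q^2 + 11*q*r + 28*r^2)/(r*(q^3 - 10*q^2*r + q^2 + 25*q*r^2 - 10*q*r + 25*r^2))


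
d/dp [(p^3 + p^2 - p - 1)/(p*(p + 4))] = (p^4 + 8*p^3 + 5*p^2 + 2*p + 4)/(p^2*(p^2 + 8*p + 16))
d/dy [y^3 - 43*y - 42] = 3*y^2 - 43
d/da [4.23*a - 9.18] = 4.23000000000000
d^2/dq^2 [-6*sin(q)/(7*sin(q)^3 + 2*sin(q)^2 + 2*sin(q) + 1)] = 6*(196*sin(q)^7 + 154*sin(q)^6 - 314*sin(q)^5 - 347*sin(q)^4 + 145*sin(q)^2 - sin(q) - 7*sin(3*q)^2 + 8*sin(3*q) - 2*sin(5*q) + 4)/(7*sin(q)^3 + 2*sin(q)^2 + 2*sin(q) + 1)^3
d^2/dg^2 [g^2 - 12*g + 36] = 2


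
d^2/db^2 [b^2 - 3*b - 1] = 2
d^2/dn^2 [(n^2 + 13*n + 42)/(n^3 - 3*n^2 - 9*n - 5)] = 2*(n^4 + 37*n^3 + 87*n^2 - 977*n + 2212)/(n^7 - 11*n^6 + 21*n^5 + 89*n^4 - 109*n^3 - 465*n^2 - 425*n - 125)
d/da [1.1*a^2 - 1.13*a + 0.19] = 2.2*a - 1.13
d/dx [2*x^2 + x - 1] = 4*x + 1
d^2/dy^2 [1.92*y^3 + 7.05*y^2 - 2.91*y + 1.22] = 11.52*y + 14.1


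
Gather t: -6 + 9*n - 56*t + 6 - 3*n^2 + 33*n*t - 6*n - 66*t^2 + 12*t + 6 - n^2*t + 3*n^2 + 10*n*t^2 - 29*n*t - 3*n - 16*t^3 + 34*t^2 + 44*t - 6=-16*t^3 + t^2*(10*n - 32) + t*(-n^2 + 4*n)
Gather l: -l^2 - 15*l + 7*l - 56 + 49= -l^2 - 8*l - 7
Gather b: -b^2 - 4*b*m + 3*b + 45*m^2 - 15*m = -b^2 + b*(3 - 4*m) + 45*m^2 - 15*m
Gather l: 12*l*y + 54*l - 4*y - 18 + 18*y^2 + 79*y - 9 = l*(12*y + 54) + 18*y^2 + 75*y - 27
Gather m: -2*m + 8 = 8 - 2*m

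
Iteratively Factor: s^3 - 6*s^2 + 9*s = (s - 3)*(s^2 - 3*s) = s*(s - 3)*(s - 3)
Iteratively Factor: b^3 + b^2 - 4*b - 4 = (b - 2)*(b^2 + 3*b + 2) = (b - 2)*(b + 2)*(b + 1)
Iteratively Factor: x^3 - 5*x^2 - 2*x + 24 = (x - 4)*(x^2 - x - 6) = (x - 4)*(x - 3)*(x + 2)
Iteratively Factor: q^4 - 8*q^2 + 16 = (q - 2)*(q^3 + 2*q^2 - 4*q - 8) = (q - 2)*(q + 2)*(q^2 - 4) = (q - 2)*(q + 2)^2*(q - 2)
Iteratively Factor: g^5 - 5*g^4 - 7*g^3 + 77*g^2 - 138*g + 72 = (g + 4)*(g^4 - 9*g^3 + 29*g^2 - 39*g + 18) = (g - 3)*(g + 4)*(g^3 - 6*g^2 + 11*g - 6) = (g - 3)*(g - 2)*(g + 4)*(g^2 - 4*g + 3) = (g - 3)*(g - 2)*(g - 1)*(g + 4)*(g - 3)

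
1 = 1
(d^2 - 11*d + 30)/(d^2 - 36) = (d - 5)/(d + 6)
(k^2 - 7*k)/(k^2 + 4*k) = (k - 7)/(k + 4)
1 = 1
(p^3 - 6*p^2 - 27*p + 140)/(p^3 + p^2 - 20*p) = (p - 7)/p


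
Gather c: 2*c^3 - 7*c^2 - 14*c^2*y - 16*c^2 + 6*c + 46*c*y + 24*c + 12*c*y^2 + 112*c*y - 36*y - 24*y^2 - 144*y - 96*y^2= 2*c^3 + c^2*(-14*y - 23) + c*(12*y^2 + 158*y + 30) - 120*y^2 - 180*y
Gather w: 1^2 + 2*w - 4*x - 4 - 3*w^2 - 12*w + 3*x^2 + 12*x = -3*w^2 - 10*w + 3*x^2 + 8*x - 3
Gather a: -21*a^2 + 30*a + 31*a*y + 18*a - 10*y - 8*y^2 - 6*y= -21*a^2 + a*(31*y + 48) - 8*y^2 - 16*y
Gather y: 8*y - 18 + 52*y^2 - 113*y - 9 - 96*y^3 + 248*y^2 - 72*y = -96*y^3 + 300*y^2 - 177*y - 27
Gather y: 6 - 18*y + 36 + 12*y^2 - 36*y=12*y^2 - 54*y + 42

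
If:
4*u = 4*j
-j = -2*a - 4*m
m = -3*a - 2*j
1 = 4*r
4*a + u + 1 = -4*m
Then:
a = 9/2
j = -5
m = -7/2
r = 1/4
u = -5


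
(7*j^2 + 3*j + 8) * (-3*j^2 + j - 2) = -21*j^4 - 2*j^3 - 35*j^2 + 2*j - 16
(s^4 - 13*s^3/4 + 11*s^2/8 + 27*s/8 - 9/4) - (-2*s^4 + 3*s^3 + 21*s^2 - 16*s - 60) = 3*s^4 - 25*s^3/4 - 157*s^2/8 + 155*s/8 + 231/4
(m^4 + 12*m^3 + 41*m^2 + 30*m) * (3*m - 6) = 3*m^5 + 30*m^4 + 51*m^3 - 156*m^2 - 180*m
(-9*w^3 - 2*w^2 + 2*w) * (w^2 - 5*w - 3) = -9*w^5 + 43*w^4 + 39*w^3 - 4*w^2 - 6*w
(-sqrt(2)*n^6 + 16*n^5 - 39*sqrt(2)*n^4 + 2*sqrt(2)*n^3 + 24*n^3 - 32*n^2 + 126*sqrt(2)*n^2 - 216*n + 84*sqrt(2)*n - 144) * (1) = -sqrt(2)*n^6 + 16*n^5 - 39*sqrt(2)*n^4 + 2*sqrt(2)*n^3 + 24*n^3 - 32*n^2 + 126*sqrt(2)*n^2 - 216*n + 84*sqrt(2)*n - 144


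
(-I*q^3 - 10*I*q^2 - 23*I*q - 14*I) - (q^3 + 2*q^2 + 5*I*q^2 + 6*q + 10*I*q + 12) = -q^3 - I*q^3 - 2*q^2 - 15*I*q^2 - 6*q - 33*I*q - 12 - 14*I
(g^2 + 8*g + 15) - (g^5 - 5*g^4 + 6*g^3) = -g^5 + 5*g^4 - 6*g^3 + g^2 + 8*g + 15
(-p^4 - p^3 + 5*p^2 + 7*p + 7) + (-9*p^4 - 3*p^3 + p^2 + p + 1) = -10*p^4 - 4*p^3 + 6*p^2 + 8*p + 8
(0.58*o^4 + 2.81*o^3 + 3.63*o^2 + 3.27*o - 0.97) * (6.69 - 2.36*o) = -1.3688*o^5 - 2.7514*o^4 + 10.2321*o^3 + 16.5675*o^2 + 24.1655*o - 6.4893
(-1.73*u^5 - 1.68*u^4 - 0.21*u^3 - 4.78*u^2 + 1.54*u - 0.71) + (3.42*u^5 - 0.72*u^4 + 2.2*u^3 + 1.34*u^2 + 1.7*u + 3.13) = 1.69*u^5 - 2.4*u^4 + 1.99*u^3 - 3.44*u^2 + 3.24*u + 2.42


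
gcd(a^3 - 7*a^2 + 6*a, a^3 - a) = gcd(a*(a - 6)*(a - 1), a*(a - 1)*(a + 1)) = a^2 - a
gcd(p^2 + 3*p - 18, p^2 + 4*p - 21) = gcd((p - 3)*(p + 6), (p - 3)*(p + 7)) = p - 3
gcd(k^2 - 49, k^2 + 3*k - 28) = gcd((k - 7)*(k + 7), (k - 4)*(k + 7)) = k + 7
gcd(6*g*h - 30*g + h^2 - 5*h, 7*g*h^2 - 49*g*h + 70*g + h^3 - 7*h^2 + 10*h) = h - 5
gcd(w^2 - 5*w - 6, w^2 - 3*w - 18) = w - 6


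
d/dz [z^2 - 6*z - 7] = 2*z - 6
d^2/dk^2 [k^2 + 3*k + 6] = 2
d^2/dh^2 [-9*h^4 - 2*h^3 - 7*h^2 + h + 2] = -108*h^2 - 12*h - 14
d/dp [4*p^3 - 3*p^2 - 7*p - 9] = 12*p^2 - 6*p - 7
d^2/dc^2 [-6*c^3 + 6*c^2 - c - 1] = 12 - 36*c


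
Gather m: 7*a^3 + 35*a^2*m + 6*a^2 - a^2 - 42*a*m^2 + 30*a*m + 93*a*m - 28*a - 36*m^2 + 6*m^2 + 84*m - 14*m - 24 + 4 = 7*a^3 + 5*a^2 - 28*a + m^2*(-42*a - 30) + m*(35*a^2 + 123*a + 70) - 20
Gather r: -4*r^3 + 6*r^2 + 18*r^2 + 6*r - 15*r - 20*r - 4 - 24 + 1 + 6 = -4*r^3 + 24*r^2 - 29*r - 21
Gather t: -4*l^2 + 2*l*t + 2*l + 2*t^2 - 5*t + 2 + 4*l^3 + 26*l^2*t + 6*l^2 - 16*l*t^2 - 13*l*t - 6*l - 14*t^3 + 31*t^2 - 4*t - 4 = 4*l^3 + 2*l^2 - 4*l - 14*t^3 + t^2*(33 - 16*l) + t*(26*l^2 - 11*l - 9) - 2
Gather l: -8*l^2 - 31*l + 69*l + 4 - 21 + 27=-8*l^2 + 38*l + 10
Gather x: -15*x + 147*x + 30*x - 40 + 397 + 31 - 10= 162*x + 378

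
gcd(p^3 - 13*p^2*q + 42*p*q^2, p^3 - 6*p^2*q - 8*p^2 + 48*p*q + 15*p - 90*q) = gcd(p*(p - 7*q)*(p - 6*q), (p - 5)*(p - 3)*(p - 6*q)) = p - 6*q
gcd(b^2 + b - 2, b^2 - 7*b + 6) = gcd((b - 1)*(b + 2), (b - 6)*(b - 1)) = b - 1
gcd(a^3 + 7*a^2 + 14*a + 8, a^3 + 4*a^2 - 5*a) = 1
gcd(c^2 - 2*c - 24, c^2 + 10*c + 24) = c + 4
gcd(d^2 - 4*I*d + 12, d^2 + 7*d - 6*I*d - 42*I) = d - 6*I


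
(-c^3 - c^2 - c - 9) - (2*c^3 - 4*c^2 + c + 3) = -3*c^3 + 3*c^2 - 2*c - 12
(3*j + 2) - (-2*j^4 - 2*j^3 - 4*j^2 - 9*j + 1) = 2*j^4 + 2*j^3 + 4*j^2 + 12*j + 1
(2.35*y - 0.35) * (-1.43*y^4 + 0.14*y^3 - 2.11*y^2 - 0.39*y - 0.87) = -3.3605*y^5 + 0.8295*y^4 - 5.0075*y^3 - 0.178*y^2 - 1.908*y + 0.3045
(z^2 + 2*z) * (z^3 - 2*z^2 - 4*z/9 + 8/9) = z^5 - 40*z^3/9 + 16*z/9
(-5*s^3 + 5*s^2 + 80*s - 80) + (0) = -5*s^3 + 5*s^2 + 80*s - 80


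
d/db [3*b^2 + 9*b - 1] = 6*b + 9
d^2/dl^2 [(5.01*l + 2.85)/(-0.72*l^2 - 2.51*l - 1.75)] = (-(1.44*l + 2.51)*(2.88*l + 5.02)*(5.01*l + 2.85) + (21.6432*l + 29.2542)*(0.72*l^2 + 2.51*l + 1.75))/(0.72*l^2 + 2.51*l + 1.75)^3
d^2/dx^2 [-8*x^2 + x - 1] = -16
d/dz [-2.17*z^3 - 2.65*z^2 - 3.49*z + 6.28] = -6.51*z^2 - 5.3*z - 3.49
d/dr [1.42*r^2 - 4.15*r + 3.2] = 2.84*r - 4.15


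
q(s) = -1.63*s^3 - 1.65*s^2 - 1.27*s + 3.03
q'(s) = -4.89*s^2 - 3.3*s - 1.27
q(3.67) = -104.43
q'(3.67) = -79.24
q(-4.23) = 102.25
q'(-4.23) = -74.81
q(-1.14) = 4.75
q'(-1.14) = -3.86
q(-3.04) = 37.44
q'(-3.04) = -36.43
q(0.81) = 0.05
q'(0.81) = -7.15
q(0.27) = 2.53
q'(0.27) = -2.52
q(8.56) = -1151.11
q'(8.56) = -387.83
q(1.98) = -18.61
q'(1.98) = -26.97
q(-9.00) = 1069.08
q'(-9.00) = -367.66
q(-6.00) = 303.33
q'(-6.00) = -157.51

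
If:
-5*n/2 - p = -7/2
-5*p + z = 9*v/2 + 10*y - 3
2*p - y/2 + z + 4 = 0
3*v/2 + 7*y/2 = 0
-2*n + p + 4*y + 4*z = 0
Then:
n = 225/179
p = 64/179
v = -1463/179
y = 627/179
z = -1061/358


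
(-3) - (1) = -4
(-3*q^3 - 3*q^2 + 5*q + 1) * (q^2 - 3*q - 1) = -3*q^5 + 6*q^4 + 17*q^3 - 11*q^2 - 8*q - 1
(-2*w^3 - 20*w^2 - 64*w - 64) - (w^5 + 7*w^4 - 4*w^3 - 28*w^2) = -w^5 - 7*w^4 + 2*w^3 + 8*w^2 - 64*w - 64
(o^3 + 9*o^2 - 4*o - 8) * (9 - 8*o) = -8*o^4 - 63*o^3 + 113*o^2 + 28*o - 72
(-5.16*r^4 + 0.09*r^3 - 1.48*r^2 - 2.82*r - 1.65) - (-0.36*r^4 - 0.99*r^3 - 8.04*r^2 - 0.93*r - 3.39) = -4.8*r^4 + 1.08*r^3 + 6.56*r^2 - 1.89*r + 1.74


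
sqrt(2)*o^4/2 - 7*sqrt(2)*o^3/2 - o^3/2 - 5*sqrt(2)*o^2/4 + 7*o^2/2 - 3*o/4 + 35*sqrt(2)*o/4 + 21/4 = (o - 7)*(o - 3*sqrt(2)/2)*(o + sqrt(2)/2)*(sqrt(2)*o/2 + 1/2)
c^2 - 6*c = c*(c - 6)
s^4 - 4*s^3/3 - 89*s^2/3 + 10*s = s*(s - 6)*(s - 1/3)*(s + 5)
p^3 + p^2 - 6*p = p*(p - 2)*(p + 3)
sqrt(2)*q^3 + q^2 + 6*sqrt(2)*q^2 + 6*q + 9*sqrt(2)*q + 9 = (q + 3)^2*(sqrt(2)*q + 1)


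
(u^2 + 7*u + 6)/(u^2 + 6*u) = (u + 1)/u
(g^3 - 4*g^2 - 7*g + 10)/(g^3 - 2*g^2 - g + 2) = (g^2 - 3*g - 10)/(g^2 - g - 2)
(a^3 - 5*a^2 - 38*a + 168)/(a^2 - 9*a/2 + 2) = 2*(a^2 - a - 42)/(2*a - 1)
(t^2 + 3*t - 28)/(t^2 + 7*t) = (t - 4)/t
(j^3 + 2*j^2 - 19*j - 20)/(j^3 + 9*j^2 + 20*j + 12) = (j^2 + j - 20)/(j^2 + 8*j + 12)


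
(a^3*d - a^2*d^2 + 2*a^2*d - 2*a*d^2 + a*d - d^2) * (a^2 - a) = a^5*d - a^4*d^2 + a^4*d - a^3*d^2 - a^3*d + a^2*d^2 - a^2*d + a*d^2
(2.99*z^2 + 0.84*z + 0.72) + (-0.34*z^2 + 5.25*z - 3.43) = 2.65*z^2 + 6.09*z - 2.71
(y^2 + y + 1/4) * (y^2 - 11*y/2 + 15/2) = y^4 - 9*y^3/2 + 9*y^2/4 + 49*y/8 + 15/8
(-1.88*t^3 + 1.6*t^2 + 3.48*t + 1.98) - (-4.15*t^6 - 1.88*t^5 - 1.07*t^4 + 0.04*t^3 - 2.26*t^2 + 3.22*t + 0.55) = 4.15*t^6 + 1.88*t^5 + 1.07*t^4 - 1.92*t^3 + 3.86*t^2 + 0.26*t + 1.43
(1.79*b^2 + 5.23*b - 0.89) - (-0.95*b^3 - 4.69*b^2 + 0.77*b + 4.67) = 0.95*b^3 + 6.48*b^2 + 4.46*b - 5.56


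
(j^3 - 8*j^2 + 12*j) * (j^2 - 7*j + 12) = j^5 - 15*j^4 + 80*j^3 - 180*j^2 + 144*j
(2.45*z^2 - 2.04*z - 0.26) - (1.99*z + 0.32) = 2.45*z^2 - 4.03*z - 0.58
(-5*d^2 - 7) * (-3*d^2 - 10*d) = 15*d^4 + 50*d^3 + 21*d^2 + 70*d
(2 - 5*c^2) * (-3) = 15*c^2 - 6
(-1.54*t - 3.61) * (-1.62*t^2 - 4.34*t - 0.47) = 2.4948*t^3 + 12.5318*t^2 + 16.3912*t + 1.6967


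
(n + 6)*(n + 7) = n^2 + 13*n + 42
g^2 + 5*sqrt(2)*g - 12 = (g - sqrt(2))*(g + 6*sqrt(2))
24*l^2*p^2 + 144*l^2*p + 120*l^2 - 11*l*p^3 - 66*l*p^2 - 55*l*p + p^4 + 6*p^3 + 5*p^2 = (-8*l + p)*(-3*l + p)*(p + 1)*(p + 5)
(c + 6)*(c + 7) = c^2 + 13*c + 42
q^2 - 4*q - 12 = (q - 6)*(q + 2)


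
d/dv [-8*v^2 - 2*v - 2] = -16*v - 2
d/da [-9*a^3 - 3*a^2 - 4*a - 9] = -27*a^2 - 6*a - 4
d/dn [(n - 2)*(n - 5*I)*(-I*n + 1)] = -3*I*n^2 - 4*n*(2 - I) + 8 - 5*I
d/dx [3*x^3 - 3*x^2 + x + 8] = 9*x^2 - 6*x + 1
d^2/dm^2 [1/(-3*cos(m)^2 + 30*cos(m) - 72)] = (8*sin(m)^4 - 12*sin(m)^2 + 555*cos(m) - 15*cos(3*m) - 300)/(6*(cos(m) - 6)^3*(cos(m) - 4)^3)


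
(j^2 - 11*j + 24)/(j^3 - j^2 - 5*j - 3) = (j - 8)/(j^2 + 2*j + 1)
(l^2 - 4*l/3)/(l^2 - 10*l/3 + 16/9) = 3*l*(3*l - 4)/(9*l^2 - 30*l + 16)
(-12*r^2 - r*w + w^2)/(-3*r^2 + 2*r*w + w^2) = (4*r - w)/(r - w)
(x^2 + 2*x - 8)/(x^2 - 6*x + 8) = (x + 4)/(x - 4)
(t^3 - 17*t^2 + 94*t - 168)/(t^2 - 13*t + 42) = t - 4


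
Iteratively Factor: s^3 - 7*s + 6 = (s - 1)*(s^2 + s - 6) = (s - 1)*(s + 3)*(s - 2)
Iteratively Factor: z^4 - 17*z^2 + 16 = (z + 1)*(z^3 - z^2 - 16*z + 16) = (z - 4)*(z + 1)*(z^2 + 3*z - 4) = (z - 4)*(z + 1)*(z + 4)*(z - 1)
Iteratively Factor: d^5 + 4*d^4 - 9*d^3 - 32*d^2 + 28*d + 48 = (d + 1)*(d^4 + 3*d^3 - 12*d^2 - 20*d + 48) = (d - 2)*(d + 1)*(d^3 + 5*d^2 - 2*d - 24) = (d - 2)*(d + 1)*(d + 3)*(d^2 + 2*d - 8) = (d - 2)*(d + 1)*(d + 3)*(d + 4)*(d - 2)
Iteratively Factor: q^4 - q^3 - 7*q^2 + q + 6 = (q + 1)*(q^3 - 2*q^2 - 5*q + 6) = (q - 3)*(q + 1)*(q^2 + q - 2) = (q - 3)*(q + 1)*(q + 2)*(q - 1)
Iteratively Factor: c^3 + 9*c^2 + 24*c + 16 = (c + 4)*(c^2 + 5*c + 4) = (c + 1)*(c + 4)*(c + 4)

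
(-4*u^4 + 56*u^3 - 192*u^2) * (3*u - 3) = -12*u^5 + 180*u^4 - 744*u^3 + 576*u^2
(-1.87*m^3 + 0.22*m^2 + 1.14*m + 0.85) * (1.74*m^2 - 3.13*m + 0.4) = -3.2538*m^5 + 6.2359*m^4 + 0.547*m^3 - 2.0012*m^2 - 2.2045*m + 0.34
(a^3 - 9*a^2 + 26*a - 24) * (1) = a^3 - 9*a^2 + 26*a - 24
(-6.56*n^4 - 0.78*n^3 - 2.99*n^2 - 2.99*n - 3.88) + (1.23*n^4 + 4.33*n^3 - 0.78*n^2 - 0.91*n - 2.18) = -5.33*n^4 + 3.55*n^3 - 3.77*n^2 - 3.9*n - 6.06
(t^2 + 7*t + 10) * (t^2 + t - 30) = t^4 + 8*t^3 - 13*t^2 - 200*t - 300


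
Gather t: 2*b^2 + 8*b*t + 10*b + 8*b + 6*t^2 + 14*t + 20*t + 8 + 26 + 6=2*b^2 + 18*b + 6*t^2 + t*(8*b + 34) + 40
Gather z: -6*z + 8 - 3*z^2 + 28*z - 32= -3*z^2 + 22*z - 24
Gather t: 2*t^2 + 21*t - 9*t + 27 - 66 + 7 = 2*t^2 + 12*t - 32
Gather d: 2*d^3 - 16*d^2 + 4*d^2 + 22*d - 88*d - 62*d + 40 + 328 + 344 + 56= 2*d^3 - 12*d^2 - 128*d + 768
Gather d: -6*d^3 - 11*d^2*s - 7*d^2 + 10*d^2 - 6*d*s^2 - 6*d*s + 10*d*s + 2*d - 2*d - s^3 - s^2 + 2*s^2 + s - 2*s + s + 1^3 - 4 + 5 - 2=-6*d^3 + d^2*(3 - 11*s) + d*(-6*s^2 + 4*s) - s^3 + s^2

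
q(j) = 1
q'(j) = 0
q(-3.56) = 1.00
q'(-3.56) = 0.00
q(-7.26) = 1.00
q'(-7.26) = 0.00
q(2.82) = 1.00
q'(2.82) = 0.00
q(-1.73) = 1.00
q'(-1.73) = 0.00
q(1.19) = 1.00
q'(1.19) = 0.00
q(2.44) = 1.00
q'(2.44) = 0.00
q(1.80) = 1.00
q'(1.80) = 0.00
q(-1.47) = 1.00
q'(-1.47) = 0.00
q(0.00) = 1.00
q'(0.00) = 0.00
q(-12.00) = 1.00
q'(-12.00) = 0.00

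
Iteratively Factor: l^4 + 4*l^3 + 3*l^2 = (l)*(l^3 + 4*l^2 + 3*l) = l*(l + 3)*(l^2 + l) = l*(l + 1)*(l + 3)*(l)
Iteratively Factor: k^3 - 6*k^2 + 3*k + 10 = (k - 2)*(k^2 - 4*k - 5) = (k - 5)*(k - 2)*(k + 1)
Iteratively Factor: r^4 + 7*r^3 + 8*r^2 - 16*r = (r - 1)*(r^3 + 8*r^2 + 16*r) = r*(r - 1)*(r^2 + 8*r + 16) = r*(r - 1)*(r + 4)*(r + 4)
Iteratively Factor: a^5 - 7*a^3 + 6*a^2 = (a + 3)*(a^4 - 3*a^3 + 2*a^2) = a*(a + 3)*(a^3 - 3*a^2 + 2*a) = a*(a - 1)*(a + 3)*(a^2 - 2*a) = a^2*(a - 1)*(a + 3)*(a - 2)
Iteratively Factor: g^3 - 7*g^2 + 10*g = (g - 2)*(g^2 - 5*g) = (g - 5)*(g - 2)*(g)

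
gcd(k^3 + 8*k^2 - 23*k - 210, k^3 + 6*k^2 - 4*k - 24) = k + 6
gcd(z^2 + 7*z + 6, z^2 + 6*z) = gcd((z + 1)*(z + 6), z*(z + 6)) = z + 6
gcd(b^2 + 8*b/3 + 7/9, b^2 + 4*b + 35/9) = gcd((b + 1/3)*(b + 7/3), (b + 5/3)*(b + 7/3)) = b + 7/3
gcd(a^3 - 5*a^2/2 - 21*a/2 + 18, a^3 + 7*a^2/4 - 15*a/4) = a + 3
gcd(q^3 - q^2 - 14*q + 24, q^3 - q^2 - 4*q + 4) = q - 2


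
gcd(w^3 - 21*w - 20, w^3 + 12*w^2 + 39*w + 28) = w^2 + 5*w + 4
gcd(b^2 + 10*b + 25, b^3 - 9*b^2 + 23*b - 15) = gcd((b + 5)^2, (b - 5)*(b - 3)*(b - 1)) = 1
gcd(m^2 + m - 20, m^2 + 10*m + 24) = 1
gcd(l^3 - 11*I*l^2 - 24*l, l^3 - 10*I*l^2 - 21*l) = l^2 - 3*I*l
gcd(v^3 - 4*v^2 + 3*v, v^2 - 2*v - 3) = v - 3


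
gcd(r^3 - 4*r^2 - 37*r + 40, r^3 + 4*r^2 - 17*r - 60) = r + 5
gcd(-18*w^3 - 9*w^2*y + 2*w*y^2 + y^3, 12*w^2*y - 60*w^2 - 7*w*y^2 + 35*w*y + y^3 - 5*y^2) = -3*w + y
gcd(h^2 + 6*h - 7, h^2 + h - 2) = h - 1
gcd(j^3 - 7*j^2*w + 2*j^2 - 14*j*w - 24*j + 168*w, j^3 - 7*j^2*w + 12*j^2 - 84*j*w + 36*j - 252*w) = -j^2 + 7*j*w - 6*j + 42*w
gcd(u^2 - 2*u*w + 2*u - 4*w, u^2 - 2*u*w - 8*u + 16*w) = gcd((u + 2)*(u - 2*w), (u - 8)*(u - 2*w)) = u - 2*w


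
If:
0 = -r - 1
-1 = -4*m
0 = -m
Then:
No Solution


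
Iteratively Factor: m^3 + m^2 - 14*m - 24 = (m - 4)*(m^2 + 5*m + 6) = (m - 4)*(m + 2)*(m + 3)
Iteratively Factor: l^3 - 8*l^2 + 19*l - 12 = (l - 4)*(l^2 - 4*l + 3) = (l - 4)*(l - 1)*(l - 3)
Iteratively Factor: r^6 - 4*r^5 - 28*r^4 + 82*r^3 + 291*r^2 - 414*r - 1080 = (r + 3)*(r^5 - 7*r^4 - 7*r^3 + 103*r^2 - 18*r - 360) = (r + 2)*(r + 3)*(r^4 - 9*r^3 + 11*r^2 + 81*r - 180) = (r + 2)*(r + 3)^2*(r^3 - 12*r^2 + 47*r - 60) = (r - 3)*(r + 2)*(r + 3)^2*(r^2 - 9*r + 20) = (r - 4)*(r - 3)*(r + 2)*(r + 3)^2*(r - 5)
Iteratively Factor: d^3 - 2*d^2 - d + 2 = (d + 1)*(d^2 - 3*d + 2) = (d - 2)*(d + 1)*(d - 1)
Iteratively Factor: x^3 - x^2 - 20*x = (x - 5)*(x^2 + 4*x) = (x - 5)*(x + 4)*(x)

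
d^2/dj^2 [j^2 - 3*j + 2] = 2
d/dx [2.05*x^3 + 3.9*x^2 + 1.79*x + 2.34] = 6.15*x^2 + 7.8*x + 1.79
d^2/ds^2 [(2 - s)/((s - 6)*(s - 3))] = 2*(-s^3 + 6*s^2 - 36)/(s^6 - 27*s^5 + 297*s^4 - 1701*s^3 + 5346*s^2 - 8748*s + 5832)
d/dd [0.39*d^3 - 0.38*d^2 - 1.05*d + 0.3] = 1.17*d^2 - 0.76*d - 1.05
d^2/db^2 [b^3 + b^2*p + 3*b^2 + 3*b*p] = 6*b + 2*p + 6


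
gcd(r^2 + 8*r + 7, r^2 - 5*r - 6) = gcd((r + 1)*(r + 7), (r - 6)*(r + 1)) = r + 1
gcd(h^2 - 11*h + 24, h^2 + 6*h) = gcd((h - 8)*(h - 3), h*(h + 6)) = 1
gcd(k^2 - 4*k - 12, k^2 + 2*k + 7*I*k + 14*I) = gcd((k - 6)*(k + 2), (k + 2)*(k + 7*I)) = k + 2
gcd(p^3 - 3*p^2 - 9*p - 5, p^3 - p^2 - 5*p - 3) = p^2 + 2*p + 1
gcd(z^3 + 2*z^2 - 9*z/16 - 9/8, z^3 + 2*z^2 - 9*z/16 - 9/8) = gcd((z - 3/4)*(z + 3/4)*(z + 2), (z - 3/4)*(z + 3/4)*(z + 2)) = z^3 + 2*z^2 - 9*z/16 - 9/8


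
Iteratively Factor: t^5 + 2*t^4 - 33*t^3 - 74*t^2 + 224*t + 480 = (t + 4)*(t^4 - 2*t^3 - 25*t^2 + 26*t + 120) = (t + 4)^2*(t^3 - 6*t^2 - t + 30) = (t - 3)*(t + 4)^2*(t^2 - 3*t - 10) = (t - 3)*(t + 2)*(t + 4)^2*(t - 5)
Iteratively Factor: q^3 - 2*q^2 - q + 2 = (q + 1)*(q^2 - 3*q + 2) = (q - 2)*(q + 1)*(q - 1)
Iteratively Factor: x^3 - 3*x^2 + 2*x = (x - 1)*(x^2 - 2*x) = x*(x - 1)*(x - 2)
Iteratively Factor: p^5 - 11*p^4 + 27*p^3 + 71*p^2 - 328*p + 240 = (p - 4)*(p^4 - 7*p^3 - p^2 + 67*p - 60) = (p - 4)*(p - 1)*(p^3 - 6*p^2 - 7*p + 60) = (p - 4)^2*(p - 1)*(p^2 - 2*p - 15) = (p - 4)^2*(p - 1)*(p + 3)*(p - 5)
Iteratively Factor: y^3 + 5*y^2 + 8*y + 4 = (y + 2)*(y^2 + 3*y + 2) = (y + 2)^2*(y + 1)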